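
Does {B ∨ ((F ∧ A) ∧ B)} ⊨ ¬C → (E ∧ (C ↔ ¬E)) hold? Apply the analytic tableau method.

Initial set: {(B ∨ ((F ∧ A) ∧ B)); ¬(¬C → (E ∧ (C ↔ ¬E)))}.
¬(¬C → (E ∧ (C ↔ ¬E))): α-rule — add ¬C, ¬(E ∧ (C ↔ ¬E)).
(B ∨ ((F ∧ A) ∧ B)): β-rule — branch into B  //  ((F ∧ A) ∧ B).
  branch 1 (add B):
    ¬(E ∧ (C ↔ ¬E)): β-rule — branch into ¬E  //  ¬(C ↔ ¬E).
      branch 1.1 (add ¬E):
        ○ open, literals {B=T, C=F, E=F}.
      branch 1.2 (add ¬(C ↔ ¬E)):
        ¬(C ↔ ¬E): β-rule — branch into C, ¬¬E  //  ¬C, ¬E.
          branch 1.2.1 (add C, ¬¬E):
            × closes — contains both C and ¬C.
          branch 1.2.2 (add ¬C, ¬E):
            ○ open, literals {B=T, C=F, E=F}.
  branch 2 (add ((F ∧ A) ∧ B)):
    ((F ∧ A) ∧ B): α-rule — add (F ∧ A), B.
    (F ∧ A): α-rule — add F, A.
    ¬(E ∧ (C ↔ ¬E)): β-rule — branch into ¬E  //  ¬(C ↔ ¬E).
      branch 2.1 (add ¬E):
        ○ open, literals {A=T, B=T, C=F, E=F, F=T}.
      branch 2.2 (add ¬(C ↔ ¬E)):
        ¬(C ↔ ¬E): β-rule — branch into C, ¬¬E  //  ¬C, ¬E.
          branch 2.2.1 (add C, ¬¬E):
            × closes — contains both C and ¬C.
          branch 2.2.2 (add ¬C, ¬E):
            ○ open, literals {A=T, B=T, C=F, E=F, F=T}.
2 branches closed, 4 open.
An open branch gives a countermodel: B=T, C=F, E=F (unmentioned atoms arbitrary); the premises hold there but the conclusion fails.

No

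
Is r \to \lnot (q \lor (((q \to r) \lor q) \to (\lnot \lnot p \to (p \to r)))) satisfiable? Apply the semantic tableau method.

Initial set: {(r \to \lnot (q \lor (((q \to r) \lor q) \to (\lnot \lnot p \to (p \to r)))))}.
(r \to \lnot (q \lor (((q \to r) \lor q) \to (\lnot \lnot p \to (p \to r))))): β-rule — branch into \lnot r  //  \lnot (q \lor (((q \to r) \lor q) \to (\lnot \lnot p \to (p \to r)))).
  branch 1 (add \lnot r):
    ○ open, literals {r=false}.
  branch 2 (add \lnot (q \lor (((q \to r) \lor q) \to (\lnot \lnot p \to (p \to r))))):
    \lnot (q \lor (((q \to r) \lor q) \to (\lnot \lnot p \to (p \to r)))): α-rule — add \lnot q, \lnot (((q \to r) \lor q) \to (\lnot \lnot p \to (p \to r))).
    \lnot (((q \to r) \lor q) \to (\lnot \lnot p \to (p \to r))): α-rule — add ((q \to r) \lor q), \lnot (\lnot \lnot p \to (p \to r)).
    \lnot (\lnot \lnot p \to (p \to r)): α-rule — add \lnot \lnot p, \lnot (p \to r).
    \lnot \lnot p: drop double negation, giving p.
    \lnot (p \to r): α-rule — add p, \lnot r.
    ((q \to r) \lor q): β-rule — branch into (q \to r)  //  q.
      branch 2.1 (add (q \to r)):
        (q \to r): β-rule — branch into \lnot q  //  r.
          branch 2.1.1 (add \lnot q):
            ○ open, literals {p=true, q=false, r=false}.
          branch 2.1.2 (add r):
            × closes — contains both r and \lnot r.
      branch 2.2 (add q):
        × closes — contains both q and \lnot q.
2 branches closed, 2 open.
An open branch gives a satisfying assignment: r=false.

Satisfiable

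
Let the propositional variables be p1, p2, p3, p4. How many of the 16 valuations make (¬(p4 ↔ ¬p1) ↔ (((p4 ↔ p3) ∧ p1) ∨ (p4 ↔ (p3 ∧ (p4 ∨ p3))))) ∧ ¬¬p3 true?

4

Initial set: {((¬(p4 ↔ ¬p1) ↔ (((p4 ↔ p3) ∧ p1) ∨ (p4 ↔ (p3 ∧ (p4 ∨ p3))))) ∧ ¬¬p3)}.
((¬(p4 ↔ ¬p1) ↔ (((p4 ↔ p3) ∧ p1) ∨ (p4 ↔ (p3 ∧ (p4 ∨ p3))))) ∧ ¬¬p3): α-rule — add (¬(p4 ↔ ¬p1) ↔ (((p4 ↔ p3) ∧ p1) ∨ (p4 ↔ (p3 ∧ (p4 ∨ p3))))), ¬¬p3.
¬¬p3: drop double negation, giving p3.
(¬(p4 ↔ ¬p1) ↔ (((p4 ↔ p3) ∧ p1) ∨ (p4 ↔ (p3 ∧ (p4 ∨ p3))))): β-rule — branch into ¬(p4 ↔ ¬p1), (((p4 ↔ p3) ∧ p1) ∨ (p4 ↔ (p3 ∧ (p4 ∨ p3))))  //  ¬¬(p4 ↔ ¬p1), ¬(((p4 ↔ p3) ∧ p1) ∨ (p4 ↔ (p3 ∧ (p4 ∨ p3)))).
  branch 1 (add ¬(p4 ↔ ¬p1), (((p4 ↔ p3) ∧ p1) ∨ (p4 ↔ (p3 ∧ (p4 ∨ p3))))):
    ¬(p4 ↔ ¬p1): β-rule — branch into p4, ¬¬p1  //  ¬p4, ¬p1.
      branch 1.1 (add p4, ¬¬p1):
        (((p4 ↔ p3) ∧ p1) ∨ (p4 ↔ (p3 ∧ (p4 ∨ p3)))): β-rule — branch into ((p4 ↔ p3) ∧ p1)  //  (p4 ↔ (p3 ∧ (p4 ∨ p3))).
          branch 1.1.1 (add ((p4 ↔ p3) ∧ p1)):
            ((p4 ↔ p3) ∧ p1): α-rule — add (p4 ↔ p3), p1.
            (p4 ↔ p3): β-rule — branch into p4, p3  //  ¬p4, ¬p3.
              branch 1.1.1.1 (add p4, p3):
                ○ open, literals {p1=1, p3=1, p4=1}.
              branch 1.1.1.2 (add ¬p4, ¬p3):
                × closes — contains both p4 and ¬p4.
          branch 1.1.2 (add (p4 ↔ (p3 ∧ (p4 ∨ p3)))):
            (p4 ↔ (p3 ∧ (p4 ∨ p3))): β-rule — branch into p4, (p3 ∧ (p4 ∨ p3))  //  ¬p4, ¬(p3 ∧ (p4 ∨ p3)).
              branch 1.1.2.1 (add p4, (p3 ∧ (p4 ∨ p3))):
                (p3 ∧ (p4 ∨ p3)): α-rule — add p3, (p4 ∨ p3).
                (p4 ∨ p3): β-rule — branch into p4  //  p3.
                  branch 1.1.2.1.1 (add p4):
                    ○ open, literals {p1=1, p3=1, p4=1}.
                  branch 1.1.2.1.2 (add p3):
                    ○ open, literals {p1=1, p3=1, p4=1}.
              branch 1.1.2.2 (add ¬p4, ¬(p3 ∧ (p4 ∨ p3))):
                × closes — contains both p4 and ¬p4.
      branch 1.2 (add ¬p4, ¬p1):
        (((p4 ↔ p3) ∧ p1) ∨ (p4 ↔ (p3 ∧ (p4 ∨ p3)))): β-rule — branch into ((p4 ↔ p3) ∧ p1)  //  (p4 ↔ (p3 ∧ (p4 ∨ p3))).
          branch 1.2.1 (add ((p4 ↔ p3) ∧ p1)):
            ((p4 ↔ p3) ∧ p1): α-rule — add (p4 ↔ p3), p1.
            × closes — contains both p1 and ¬p1.
          branch 1.2.2 (add (p4 ↔ (p3 ∧ (p4 ∨ p3)))):
            (p4 ↔ (p3 ∧ (p4 ∨ p3))): β-rule — branch into p4, (p3 ∧ (p4 ∨ p3))  //  ¬p4, ¬(p3 ∧ (p4 ∨ p3)).
              branch 1.2.2.1 (add p4, (p3 ∧ (p4 ∨ p3))):
                × closes — contains both p4 and ¬p4.
              branch 1.2.2.2 (add ¬p4, ¬(p3 ∧ (p4 ∨ p3))):
                ¬(p3 ∧ (p4 ∨ p3)): β-rule — branch into ¬p3  //  ¬(p4 ∨ p3).
                  branch 1.2.2.2.1 (add ¬p3):
                    × closes — contains both p3 and ¬p3.
                  branch 1.2.2.2.2 (add ¬(p4 ∨ p3)):
                    ¬(p4 ∨ p3): α-rule — add ¬p4, ¬p3.
                    × closes — contains both p3 and ¬p3.
  branch 2 (add ¬¬(p4 ↔ ¬p1), ¬(((p4 ↔ p3) ∧ p1) ∨ (p4 ↔ (p3 ∧ (p4 ∨ p3))))):
    ¬(((p4 ↔ p3) ∧ p1) ∨ (p4 ↔ (p3 ∧ (p4 ∨ p3)))): α-rule — add ¬((p4 ↔ p3) ∧ p1), ¬(p4 ↔ (p3 ∧ (p4 ∨ p3))).
    ¬¬(p4 ↔ ¬p1): β-rule — branch into p4, ¬p1  //  ¬p4, ¬¬p1.
      branch 2.1 (add p4, ¬p1):
        ¬((p4 ↔ p3) ∧ p1): β-rule — branch into ¬(p4 ↔ p3)  //  ¬p1.
          branch 2.1.1 (add ¬(p4 ↔ p3)):
            ¬(p4 ↔ (p3 ∧ (p4 ∨ p3))): β-rule — branch into p4, ¬(p3 ∧ (p4 ∨ p3))  //  ¬p4, (p3 ∧ (p4 ∨ p3)).
              branch 2.1.1.1 (add p4, ¬(p3 ∧ (p4 ∨ p3))):
                ¬(p4 ↔ p3): β-rule — branch into p4, ¬p3  //  ¬p4, p3.
                  branch 2.1.1.1.1 (add p4, ¬p3):
                    × closes — contains both p3 and ¬p3.
                  branch 2.1.1.1.2 (add ¬p4, p3):
                    × closes — contains both p4 and ¬p4.
              branch 2.1.1.2 (add ¬p4, (p3 ∧ (p4 ∨ p3))):
                × closes — contains both p4 and ¬p4.
          branch 2.1.2 (add ¬p1):
            ¬(p4 ↔ (p3 ∧ (p4 ∨ p3))): β-rule — branch into p4, ¬(p3 ∧ (p4 ∨ p3))  //  ¬p4, (p3 ∧ (p4 ∨ p3)).
              branch 2.1.2.1 (add p4, ¬(p3 ∧ (p4 ∨ p3))):
                ¬(p3 ∧ (p4 ∨ p3)): β-rule — branch into ¬p3  //  ¬(p4 ∨ p3).
                  branch 2.1.2.1.1 (add ¬p3):
                    × closes — contains both p3 and ¬p3.
                  branch 2.1.2.1.2 (add ¬(p4 ∨ p3)):
                    ¬(p4 ∨ p3): α-rule — add ¬p4, ¬p3.
                    × closes — contains both p4 and ¬p4.
              branch 2.1.2.2 (add ¬p4, (p3 ∧ (p4 ∨ p3))):
                × closes — contains both p4 and ¬p4.
      branch 2.2 (add ¬p4, ¬¬p1):
        ¬((p4 ↔ p3) ∧ p1): β-rule — branch into ¬(p4 ↔ p3)  //  ¬p1.
          branch 2.2.1 (add ¬(p4 ↔ p3)):
            ¬(p4 ↔ (p3 ∧ (p4 ∨ p3))): β-rule — branch into p4, ¬(p3 ∧ (p4 ∨ p3))  //  ¬p4, (p3 ∧ (p4 ∨ p3)).
              branch 2.2.1.1 (add p4, ¬(p3 ∧ (p4 ∨ p3))):
                × closes — contains both p4 and ¬p4.
              branch 2.2.1.2 (add ¬p4, (p3 ∧ (p4 ∨ p3))):
                (p3 ∧ (p4 ∨ p3)): α-rule — add p3, (p4 ∨ p3).
                ¬(p4 ↔ p3): β-rule — branch into p4, ¬p3  //  ¬p4, p3.
                  branch 2.2.1.2.1 (add p4, ¬p3):
                    × closes — contains both p4 and ¬p4.
                  branch 2.2.1.2.2 (add ¬p4, p3):
                    (p4 ∨ p3): β-rule — branch into p4  //  p3.
                      branch 2.2.1.2.2.1 (add p4):
                        × closes — contains both p4 and ¬p4.
                      branch 2.2.1.2.2.2 (add p3):
                        ○ open, literals {p1=1, p3=1, p4=0}.
          branch 2.2.2 (add ¬p1):
            × closes — contains both p1 and ¬p1.
16 branches closed, 4 open.
Each open branch fixes some atoms; the unmentioned ones are free. Counting distinct full assignments: branch {p1=1, p3=1, p4=1} (p2) contributes 2 new; branch {p1=1, p3=1, p4=1} (p2) contributes 0 new; branch {p1=1, p3=1, p4=1} (p2) contributes 0 new; branch {p1=1, p3=1, p4=0} (p2) contributes 2 new. Total: 4.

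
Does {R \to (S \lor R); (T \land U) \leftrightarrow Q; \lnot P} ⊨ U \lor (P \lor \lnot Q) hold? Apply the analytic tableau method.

Yes

Initial set: {(R \to (S \lor R)); ((T \land U) \leftrightarrow Q); \lnot P; \lnot (U \lor (P \lor \lnot Q))}.
\lnot (U \lor (P \lor \lnot Q)): α-rule — add \lnot U, \lnot (P \lor \lnot Q).
\lnot (P \lor \lnot Q): α-rule — add \lnot P, \lnot \lnot Q.
(R \to (S \lor R)): β-rule — branch into \lnot R  //  (S \lor R).
  branch 1 (add \lnot R):
    ((T \land U) \leftrightarrow Q): β-rule — branch into (T \land U), Q  //  \lnot (T \land U), \lnot Q.
      branch 1.1 (add (T \land U), Q):
        (T \land U): α-rule — add T, U.
        × closes — contains both U and \lnot U.
      branch 1.2 (add \lnot (T \land U), \lnot Q):
        × closes — contains both Q and \lnot Q.
  branch 2 (add (S \lor R)):
    ((T \land U) \leftrightarrow Q): β-rule — branch into (T \land U), Q  //  \lnot (T \land U), \lnot Q.
      branch 2.1 (add (T \land U), Q):
        (T \land U): α-rule — add T, U.
        × closes — contains both U and \lnot U.
      branch 2.2 (add \lnot (T \land U), \lnot Q):
        × closes — contains both Q and \lnot Q.
All 4 branches close.
Every branch closed, so the premises entail the conclusion.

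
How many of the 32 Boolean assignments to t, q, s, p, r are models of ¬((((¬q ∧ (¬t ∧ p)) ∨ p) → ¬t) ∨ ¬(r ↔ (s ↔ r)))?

Initial set: {¬((((¬q ∧ (¬t ∧ p)) ∨ p) → ¬t) ∨ ¬(r ↔ (s ↔ r)))}.
¬((((¬q ∧ (¬t ∧ p)) ∨ p) → ¬t) ∨ ¬(r ↔ (s ↔ r))): α-rule — add ¬(((¬q ∧ (¬t ∧ p)) ∨ p) → ¬t), ¬¬(r ↔ (s ↔ r)).
¬(((¬q ∧ (¬t ∧ p)) ∨ p) → ¬t): α-rule — add ((¬q ∧ (¬t ∧ p)) ∨ p), ¬¬t.
¬¬(r ↔ (s ↔ r)): β-rule — branch into r, (s ↔ r)  //  ¬r, ¬(s ↔ r).
  branch 1 (add r, (s ↔ r)):
    ((¬q ∧ (¬t ∧ p)) ∨ p): β-rule — branch into (¬q ∧ (¬t ∧ p))  //  p.
      branch 1.1 (add (¬q ∧ (¬t ∧ p))):
        (¬q ∧ (¬t ∧ p)): α-rule — add ¬q, (¬t ∧ p).
        (¬t ∧ p): α-rule — add ¬t, p.
        × closes — contains both t and ¬t.
      branch 1.2 (add p):
        (s ↔ r): β-rule — branch into s, r  //  ¬s, ¬r.
          branch 1.2.1 (add s, r):
            ○ open, literals {p=1, r=1, s=1, t=1}.
          branch 1.2.2 (add ¬s, ¬r):
            × closes — contains both r and ¬r.
  branch 2 (add ¬r, ¬(s ↔ r)):
    ((¬q ∧ (¬t ∧ p)) ∨ p): β-rule — branch into (¬q ∧ (¬t ∧ p))  //  p.
      branch 2.1 (add (¬q ∧ (¬t ∧ p))):
        (¬q ∧ (¬t ∧ p)): α-rule — add ¬q, (¬t ∧ p).
        (¬t ∧ p): α-rule — add ¬t, p.
        × closes — contains both t and ¬t.
      branch 2.2 (add p):
        ¬(s ↔ r): β-rule — branch into s, ¬r  //  ¬s, r.
          branch 2.2.1 (add s, ¬r):
            ○ open, literals {p=1, r=0, s=1, t=1}.
          branch 2.2.2 (add ¬s, r):
            × closes — contains both r and ¬r.
4 branches closed, 2 open.
Each open branch fixes some atoms; the unmentioned ones are free. Counting distinct full assignments: branch {p=1, r=1, s=1, t=1} (q) contributes 2 new; branch {p=1, r=0, s=1, t=1} (q) contributes 2 new. Total: 4.

4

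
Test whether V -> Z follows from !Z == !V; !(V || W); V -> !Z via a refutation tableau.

Yes

Initial set: {(!Z == !V); !(V || W); (V -> !Z); !(V -> Z)}.
!(V || W): α-rule — add !V, !W.
!(V -> Z): α-rule — add V, !Z.
× closes — contains both V and !V.
All 1 branch closes.
Every branch closed, so the premises entail the conclusion.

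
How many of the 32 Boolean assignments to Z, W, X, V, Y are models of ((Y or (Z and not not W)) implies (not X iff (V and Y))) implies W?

Initial set: {(((Y or (Z and not not W)) implies (not X iff (V and Y))) implies W)}.
(((Y or (Z and not not W)) implies (not X iff (V and Y))) implies W): β-rule — branch into not ((Y or (Z and not not W)) implies (not X iff (V and Y)))  //  W.
  branch 1 (add not ((Y or (Z and not not W)) implies (not X iff (V and Y)))):
    not ((Y or (Z and not not W)) implies (not X iff (V and Y))): α-rule — add (Y or (Z and not not W)), not (not X iff (V and Y)).
    (Y or (Z and not not W)): β-rule — branch into Y  //  (Z and not not W).
      branch 1.1 (add Y):
        not (not X iff (V and Y)): β-rule — branch into not X, not (V and Y)  //  not not X, (V and Y).
          branch 1.1.1 (add not X, not (V and Y)):
            not (V and Y): β-rule — branch into not V  //  not Y.
              branch 1.1.1.1 (add not V):
                ○ open, literals {V=F, X=F, Y=T}.
              branch 1.1.1.2 (add not Y):
                × closes — contains both Y and not Y.
          branch 1.1.2 (add not not X, (V and Y)):
            (V and Y): α-rule — add V, Y.
            ○ open, literals {V=T, X=T, Y=T}.
      branch 1.2 (add (Z and not not W)):
        (Z and not not W): α-rule — add Z, not not W.
        not not W: drop double negation, giving W.
        not (not X iff (V and Y)): β-rule — branch into not X, not (V and Y)  //  not not X, (V and Y).
          branch 1.2.1 (add not X, not (V and Y)):
            not (V and Y): β-rule — branch into not V  //  not Y.
              branch 1.2.1.1 (add not V):
                ○ open, literals {V=F, W=T, X=F, Z=T}.
              branch 1.2.1.2 (add not Y):
                ○ open, literals {W=T, X=F, Y=F, Z=T}.
          branch 1.2.2 (add not not X, (V and Y)):
            (V and Y): α-rule — add V, Y.
            ○ open, literals {V=T, W=T, X=T, Y=T, Z=T}.
  branch 2 (add W):
    ○ open, literals {W=T}.
1 branch closed, 6 open.
Each open branch fixes some atoms; the unmentioned ones are free. Counting distinct full assignments: branch {V=F, X=F, Y=T} (Z, W) contributes 4 new; branch {V=T, X=T, Y=T} (Z, W) contributes 4 new; branch {V=F, W=T, X=F, Z=T} (Y) contributes 1 new; branch {W=T, X=F, Y=F, Z=T} (V) contributes 1 new; branch {V=T, W=T, X=T, Y=T, Z=T} (none free) contributes 0 new; branch {W=T} (Z, X, V, Y) contributes 10 new. Total: 20.

20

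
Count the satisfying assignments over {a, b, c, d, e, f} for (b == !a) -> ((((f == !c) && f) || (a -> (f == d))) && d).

44

Initial set: {((b == !a) -> ((((f == !c) && f) || (a -> (f == d))) && d))}.
((b == !a) -> ((((f == !c) && f) || (a -> (f == d))) && d)): β-rule — branch into !(b == !a)  //  ((((f == !c) && f) || (a -> (f == d))) && d).
  branch 1 (add !(b == !a)):
    !(b == !a): β-rule — branch into b, !!a  //  !b, !a.
      branch 1.1 (add b, !!a):
        ○ open, literals {a=true, b=true}.
      branch 1.2 (add !b, !a):
        ○ open, literals {a=false, b=false}.
  branch 2 (add ((((f == !c) && f) || (a -> (f == d))) && d)):
    ((((f == !c) && f) || (a -> (f == d))) && d): α-rule — add (((f == !c) && f) || (a -> (f == d))), d.
    (((f == !c) && f) || (a -> (f == d))): β-rule — branch into ((f == !c) && f)  //  (a -> (f == d)).
      branch 2.1 (add ((f == !c) && f)):
        ((f == !c) && f): α-rule — add (f == !c), f.
        (f == !c): β-rule — branch into f, !c  //  !f, !!c.
          branch 2.1.1 (add f, !c):
            ○ open, literals {c=false, d=true, f=true}.
          branch 2.1.2 (add !f, !!c):
            × closes — contains both f and !f.
      branch 2.2 (add (a -> (f == d))):
        (a -> (f == d)): β-rule — branch into !a  //  (f == d).
          branch 2.2.1 (add !a):
            ○ open, literals {a=false, d=true}.
          branch 2.2.2 (add (f == d)):
            (f == d): β-rule — branch into f, d  //  !f, !d.
              branch 2.2.2.1 (add f, d):
                ○ open, literals {d=true, f=true}.
              branch 2.2.2.2 (add !f, !d):
                × closes — contains both d and !d.
2 branches closed, 5 open.
Each open branch fixes some atoms; the unmentioned ones are free. Counting distinct full assignments: branch {a=true, b=true} (c, d, e, f) contributes 16 new; branch {a=false, b=false} (c, d, e, f) contributes 16 new; branch {c=false, d=true, f=true} (a, b, e) contributes 4 new; branch {a=false, d=true} (b, c, e, f) contributes 6 new; branch {d=true, f=true} (a, b, c, e) contributes 2 new. Total: 44.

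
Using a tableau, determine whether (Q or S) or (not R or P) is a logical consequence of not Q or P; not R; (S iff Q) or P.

Yes

Initial set: {(not Q or P); not R; ((S iff Q) or P); not ((Q or S) or (not R or P))}.
not ((Q or S) or (not R or P)): α-rule — add not (Q or S), not (not R or P).
not (Q or S): α-rule — add not Q, not S.
not (not R or P): α-rule — add not not R, not P.
× closes — contains both R and not R.
All 1 branch closes.
Every branch closed, so the premises entail the conclusion.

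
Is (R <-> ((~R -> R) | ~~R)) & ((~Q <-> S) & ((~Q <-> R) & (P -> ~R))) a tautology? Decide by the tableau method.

Not valid

Assume the negation and expand:
Initial set: {F ((R <-> ((~R -> R) | ~~R)) & ((~Q <-> S) & ((~Q <-> R) & (P -> ~R))))}.
F ((R <-> ((~R -> R) | ~~R)) & ((~Q <-> S) & ((~Q <-> R) & (P -> ~R)))): β-rule — branch into F (R <-> ((~R -> R) | ~~R))  //  F ((~Q <-> S) & ((~Q <-> R) & (P -> ~R))).
  branch 1 (add F (R <-> ((~R -> R) | ~~R))):
    F (R <-> ((~R -> R) | ~~R)): β-rule — branch into T R, F ((~R -> R) | ~~R)  //  F R, T ((~R -> R) | ~~R).
      branch 1.1 (add T R, F ((~R -> R) | ~~R)):
        F ((~R -> R) | ~~R): α-rule — add F (~R -> R), F ~~R.
        F (~R -> R): α-rule — add T ~R, F R.
        × closes — contains both R and ~R.
      branch 1.2 (add F R, T ((~R -> R) | ~~R)):
        T ((~R -> R) | ~~R): β-rule — branch into T (~R -> R)  //  T ~~R.
          branch 1.2.1 (add T (~R -> R)):
            T (~R -> R): β-rule — branch into F ~R  //  T R.
              branch 1.2.1.1 (add F ~R):
                × closes — contains both R and ~R.
              branch 1.2.1.2 (add T R):
                × closes — contains both R and ~R.
          branch 1.2.2 (add T ~~R):
            T ~~R: drop double negation, giving T R.
            × closes — contains both R and ~R.
  branch 2 (add F ((~Q <-> S) & ((~Q <-> R) & (P -> ~R)))):
    F ((~Q <-> S) & ((~Q <-> R) & (P -> ~R))): β-rule — branch into F (~Q <-> S)  //  F ((~Q <-> R) & (P -> ~R)).
      branch 2.1 (add F (~Q <-> S)):
        F (~Q <-> S): β-rule — branch into T ~Q, F S  //  F ~Q, T S.
          branch 2.1.1 (add T ~Q, F S):
            ○ open, literals {Q=0, S=0}.
          branch 2.1.2 (add F ~Q, T S):
            ○ open, literals {Q=1, S=1}.
      branch 2.2 (add F ((~Q <-> R) & (P -> ~R))):
        F ((~Q <-> R) & (P -> ~R)): β-rule — branch into F (~Q <-> R)  //  F (P -> ~R).
          branch 2.2.1 (add F (~Q <-> R)):
            F (~Q <-> R): β-rule — branch into T ~Q, F R  //  F ~Q, T R.
              branch 2.2.1.1 (add T ~Q, F R):
                ○ open, literals {Q=0, R=0}.
              branch 2.2.1.2 (add F ~Q, T R):
                ○ open, literals {Q=1, R=1}.
          branch 2.2.2 (add F (P -> ~R)):
            F (P -> ~R): α-rule — add T P, F ~R.
            ○ open, literals {P=1, R=1}.
4 branches closed, 5 open.
An open branch gives a countermodel: Q=0, S=0 (unmentioned atoms arbitrary); under it the original formula is false.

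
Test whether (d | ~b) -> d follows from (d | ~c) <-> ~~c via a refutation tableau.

Initial set: {((d | ~c) <-> ~~c); ~((d | ~b) -> d)}.
~((d | ~b) -> d): α-rule — add (d | ~b), ~d.
((d | ~c) <-> ~~c): β-rule — branch into (d | ~c), ~~c  //  ~(d | ~c), ~~~c.
  branch 1 (add (d | ~c), ~~c):
    ~~c: drop double negation, giving c.
    (d | ~b): β-rule — branch into d  //  ~b.
      branch 1.1 (add d):
        × closes — contains both d and ~d.
      branch 1.2 (add ~b):
        (d | ~c): β-rule — branch into d  //  ~c.
          branch 1.2.1 (add d):
            × closes — contains both d and ~d.
          branch 1.2.2 (add ~c):
            × closes — contains both c and ~c.
  branch 2 (add ~(d | ~c), ~~~c):
    ~(d | ~c): α-rule — add ~d, ~~c.
    ~~~c: drop double negation, giving ~c.
    × closes — contains both c and ~c.
All 4 branches close.
Every branch closed, so the premises entail the conclusion.

Yes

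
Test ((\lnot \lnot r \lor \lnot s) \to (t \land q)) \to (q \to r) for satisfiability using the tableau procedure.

Satisfiable

Initial set: {T (((\lnot \lnot r \lor \lnot s) \to (t \land q)) \to (q \to r))}.
T (((\lnot \lnot r \lor \lnot s) \to (t \land q)) \to (q \to r)): β-rule — branch into F ((\lnot \lnot r \lor \lnot s) \to (t \land q))  //  T (q \to r).
  branch 1 (add F ((\lnot \lnot r \lor \lnot s) \to (t \land q))):
    F ((\lnot \lnot r \lor \lnot s) \to (t \land q)): α-rule — add T (\lnot \lnot r \lor \lnot s), F (t \land q).
    T (\lnot \lnot r \lor \lnot s): β-rule — branch into T \lnot \lnot r  //  T \lnot s.
      branch 1.1 (add T \lnot \lnot r):
        T \lnot \lnot r: drop double negation, giving T r.
        F (t \land q): β-rule — branch into F t  //  F q.
          branch 1.1.1 (add F t):
            ○ open, literals {r=true, t=false}.
          branch 1.1.2 (add F q):
            ○ open, literals {q=false, r=true}.
      branch 1.2 (add T \lnot s):
        F (t \land q): β-rule — branch into F t  //  F q.
          branch 1.2.1 (add F t):
            ○ open, literals {s=false, t=false}.
          branch 1.2.2 (add F q):
            ○ open, literals {q=false, s=false}.
  branch 2 (add T (q \to r)):
    T (q \to r): β-rule — branch into F q  //  T r.
      branch 2.1 (add F q):
        ○ open, literals {q=false}.
      branch 2.2 (add T r):
        ○ open, literals {r=true}.
0 branches closed, 6 open.
An open branch gives a satisfying assignment: r=true, t=false.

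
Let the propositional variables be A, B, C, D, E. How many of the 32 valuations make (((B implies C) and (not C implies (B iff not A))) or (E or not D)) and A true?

15

Initial set: {T ((((B implies C) and (not C implies (B iff not A))) or (E or not D)) and A)}.
T ((((B implies C) and (not C implies (B iff not A))) or (E or not D)) and A): α-rule — add T (((B implies C) and (not C implies (B iff not A))) or (E or not D)), T A.
T (((B implies C) and (not C implies (B iff not A))) or (E or not D)): β-rule — branch into T ((B implies C) and (not C implies (B iff not A)))  //  T (E or not D).
  branch 1 (add T ((B implies C) and (not C implies (B iff not A)))):
    T ((B implies C) and (not C implies (B iff not A))): α-rule — add T (B implies C), T (not C implies (B iff not A)).
    T (B implies C): β-rule — branch into F B  //  T C.
      branch 1.1 (add F B):
        T (not C implies (B iff not A)): β-rule — branch into F not C  //  T (B iff not A).
          branch 1.1.1 (add F not C):
            ○ open, literals {A=T, B=F, C=T}.
          branch 1.1.2 (add T (B iff not A)):
            T (B iff not A): β-rule — branch into T B, T not A  //  F B, F not A.
              branch 1.1.2.1 (add T B, T not A):
                × closes — contains both B and not B.
              branch 1.1.2.2 (add F B, F not A):
                ○ open, literals {A=T, B=F}.
      branch 1.2 (add T C):
        T (not C implies (B iff not A)): β-rule — branch into F not C  //  T (B iff not A).
          branch 1.2.1 (add F not C):
            ○ open, literals {A=T, C=T}.
          branch 1.2.2 (add T (B iff not A)):
            T (B iff not A): β-rule — branch into T B, T not A  //  F B, F not A.
              branch 1.2.2.1 (add T B, T not A):
                × closes — contains both A and not A.
              branch 1.2.2.2 (add F B, F not A):
                ○ open, literals {A=T, B=F, C=T}.
  branch 2 (add T (E or not D)):
    T (E or not D): β-rule — branch into T E  //  T not D.
      branch 2.1 (add T E):
        ○ open, literals {A=T, E=T}.
      branch 2.2 (add T not D):
        ○ open, literals {A=T, D=F}.
2 branches closed, 6 open.
Each open branch fixes some atoms; the unmentioned ones are free. Counting distinct full assignments: branch {A=T, B=F, C=T} (D, E) contributes 4 new; branch {A=T, B=F} (C, D, E) contributes 4 new; branch {A=T, C=T} (B, D, E) contributes 4 new; branch {A=T, B=F, C=T} (D, E) contributes 0 new; branch {A=T, E=T} (B, C, D) contributes 2 new; branch {A=T, D=F} (B, C, E) contributes 1 new. Total: 15.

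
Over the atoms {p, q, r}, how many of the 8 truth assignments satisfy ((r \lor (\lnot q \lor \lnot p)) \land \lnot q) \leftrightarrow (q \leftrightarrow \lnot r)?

Initial set: {(((r \lor (\lnot q \lor \lnot p)) \land \lnot q) \leftrightarrow (q \leftrightarrow \lnot r))}.
(((r \lor (\lnot q \lor \lnot p)) \land \lnot q) \leftrightarrow (q \leftrightarrow \lnot r)): β-rule — branch into ((r \lor (\lnot q \lor \lnot p)) \land \lnot q), (q \leftrightarrow \lnot r)  //  \lnot ((r \lor (\lnot q \lor \lnot p)) \land \lnot q), \lnot (q \leftrightarrow \lnot r).
  branch 1 (add ((r \lor (\lnot q \lor \lnot p)) \land \lnot q), (q \leftrightarrow \lnot r)):
    ((r \lor (\lnot q \lor \lnot p)) \land \lnot q): α-rule — add (r \lor (\lnot q \lor \lnot p)), \lnot q.
    (q \leftrightarrow \lnot r): β-rule — branch into q, \lnot r  //  \lnot q, \lnot \lnot r.
      branch 1.1 (add q, \lnot r):
        × closes — contains both q and \lnot q.
      branch 1.2 (add \lnot q, \lnot \lnot r):
        (r \lor (\lnot q \lor \lnot p)): β-rule — branch into r  //  (\lnot q \lor \lnot p).
          branch 1.2.1 (add r):
            ○ open, literals {q=false, r=true}.
          branch 1.2.2 (add (\lnot q \lor \lnot p)):
            (\lnot q \lor \lnot p): β-rule — branch into \lnot q  //  \lnot p.
              branch 1.2.2.1 (add \lnot q):
                ○ open, literals {q=false, r=true}.
              branch 1.2.2.2 (add \lnot p):
                ○ open, literals {p=false, q=false, r=true}.
  branch 2 (add \lnot ((r \lor (\lnot q \lor \lnot p)) \land \lnot q), \lnot (q \leftrightarrow \lnot r)):
    \lnot ((r \lor (\lnot q \lor \lnot p)) \land \lnot q): β-rule — branch into \lnot (r \lor (\lnot q \lor \lnot p))  //  \lnot \lnot q.
      branch 2.1 (add \lnot (r \lor (\lnot q \lor \lnot p))):
        \lnot (r \lor (\lnot q \lor \lnot p)): α-rule — add \lnot r, \lnot (\lnot q \lor \lnot p).
        \lnot (\lnot q \lor \lnot p): α-rule — add \lnot \lnot q, \lnot \lnot p.
        \lnot (q \leftrightarrow \lnot r): β-rule — branch into q, \lnot \lnot r  //  \lnot q, \lnot r.
          branch 2.1.1 (add q, \lnot \lnot r):
            × closes — contains both r and \lnot r.
          branch 2.1.2 (add \lnot q, \lnot r):
            × closes — contains both q and \lnot q.
      branch 2.2 (add \lnot \lnot q):
        \lnot (q \leftrightarrow \lnot r): β-rule — branch into q, \lnot \lnot r  //  \lnot q, \lnot r.
          branch 2.2.1 (add q, \lnot \lnot r):
            ○ open, literals {q=true, r=true}.
          branch 2.2.2 (add \lnot q, \lnot r):
            × closes — contains both q and \lnot q.
4 branches closed, 4 open.
Each open branch fixes some atoms; the unmentioned ones are free. Counting distinct full assignments: branch {q=false, r=true} (p) contributes 2 new; branch {q=false, r=true} (p) contributes 0 new; branch {p=false, q=false, r=true} (none free) contributes 0 new; branch {q=true, r=true} (p) contributes 2 new. Total: 4.

4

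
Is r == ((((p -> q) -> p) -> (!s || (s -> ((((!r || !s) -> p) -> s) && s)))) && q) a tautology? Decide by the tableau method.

Not valid

Assume the negation and expand:
Initial set: {!(r == ((((p -> q) -> p) -> (!s || (s -> ((((!r || !s) -> p) -> s) && s)))) && q))}.
!(r == ((((p -> q) -> p) -> (!s || (s -> ((((!r || !s) -> p) -> s) && s)))) && q)): β-rule — branch into r, !((((p -> q) -> p) -> (!s || (s -> ((((!r || !s) -> p) -> s) && s)))) && q)  //  !r, ((((p -> q) -> p) -> (!s || (s -> ((((!r || !s) -> p) -> s) && s)))) && q).
  branch 1 (add r, !((((p -> q) -> p) -> (!s || (s -> ((((!r || !s) -> p) -> s) && s)))) && q)):
    !((((p -> q) -> p) -> (!s || (s -> ((((!r || !s) -> p) -> s) && s)))) && q): β-rule — branch into !(((p -> q) -> p) -> (!s || (s -> ((((!r || !s) -> p) -> s) && s))))  //  !q.
      branch 1.1 (add !(((p -> q) -> p) -> (!s || (s -> ((((!r || !s) -> p) -> s) && s))))):
        !(((p -> q) -> p) -> (!s || (s -> ((((!r || !s) -> p) -> s) && s)))): α-rule — add ((p -> q) -> p), !(!s || (s -> ((((!r || !s) -> p) -> s) && s))).
        !(!s || (s -> ((((!r || !s) -> p) -> s) && s))): α-rule — add !!s, !(s -> ((((!r || !s) -> p) -> s) && s)).
        !(s -> ((((!r || !s) -> p) -> s) && s)): α-rule — add s, !((((!r || !s) -> p) -> s) && s).
        ((p -> q) -> p): β-rule — branch into !(p -> q)  //  p.
          branch 1.1.1 (add !(p -> q)):
            !(p -> q): α-rule — add p, !q.
            !((((!r || !s) -> p) -> s) && s): β-rule — branch into !(((!r || !s) -> p) -> s)  //  !s.
              branch 1.1.1.1 (add !(((!r || !s) -> p) -> s)):
                !(((!r || !s) -> p) -> s): α-rule — add ((!r || !s) -> p), !s.
                × closes — contains both s and !s.
              branch 1.1.1.2 (add !s):
                × closes — contains both s and !s.
          branch 1.1.2 (add p):
            !((((!r || !s) -> p) -> s) && s): β-rule — branch into !(((!r || !s) -> p) -> s)  //  !s.
              branch 1.1.2.1 (add !(((!r || !s) -> p) -> s)):
                !(((!r || !s) -> p) -> s): α-rule — add ((!r || !s) -> p), !s.
                × closes — contains both s and !s.
              branch 1.1.2.2 (add !s):
                × closes — contains both s and !s.
      branch 1.2 (add !q):
        ○ open, literals {q=false, r=true}.
  branch 2 (add !r, ((((p -> q) -> p) -> (!s || (s -> ((((!r || !s) -> p) -> s) && s)))) && q)):
    ((((p -> q) -> p) -> (!s || (s -> ((((!r || !s) -> p) -> s) && s)))) && q): α-rule — add (((p -> q) -> p) -> (!s || (s -> ((((!r || !s) -> p) -> s) && s)))), q.
    (((p -> q) -> p) -> (!s || (s -> ((((!r || !s) -> p) -> s) && s)))): β-rule — branch into !((p -> q) -> p)  //  (!s || (s -> ((((!r || !s) -> p) -> s) && s))).
      branch 2.1 (add !((p -> q) -> p)):
        !((p -> q) -> p): α-rule — add (p -> q), !p.
        (p -> q): β-rule — branch into !p  //  q.
          branch 2.1.1 (add !p):
            ○ open, literals {p=false, q=true, r=false}.
          branch 2.1.2 (add q):
            ○ open, literals {p=false, q=true, r=false}.
      branch 2.2 (add (!s || (s -> ((((!r || !s) -> p) -> s) && s)))):
        (!s || (s -> ((((!r || !s) -> p) -> s) && s))): β-rule — branch into !s  //  (s -> ((((!r || !s) -> p) -> s) && s)).
          branch 2.2.1 (add !s):
            ○ open, literals {q=true, r=false, s=false}.
          branch 2.2.2 (add (s -> ((((!r || !s) -> p) -> s) && s))):
            (s -> ((((!r || !s) -> p) -> s) && s)): β-rule — branch into !s  //  ((((!r || !s) -> p) -> s) && s).
              branch 2.2.2.1 (add !s):
                ○ open, literals {q=true, r=false, s=false}.
              branch 2.2.2.2 (add ((((!r || !s) -> p) -> s) && s)):
                ((((!r || !s) -> p) -> s) && s): α-rule — add (((!r || !s) -> p) -> s), s.
                (((!r || !s) -> p) -> s): β-rule — branch into !((!r || !s) -> p)  //  s.
                  branch 2.2.2.2.1 (add !((!r || !s) -> p)):
                    !((!r || !s) -> p): α-rule — add (!r || !s), !p.
                    (!r || !s): β-rule — branch into !r  //  !s.
                      branch 2.2.2.2.1.1 (add !r):
                        ○ open, literals {p=false, q=true, r=false, s=true}.
                      branch 2.2.2.2.1.2 (add !s):
                        × closes — contains both s and !s.
                  branch 2.2.2.2.2 (add s):
                    ○ open, literals {q=true, r=false, s=true}.
5 branches closed, 7 open.
An open branch gives a countermodel: q=false, r=true (unmentioned atoms arbitrary); under it the original formula is false.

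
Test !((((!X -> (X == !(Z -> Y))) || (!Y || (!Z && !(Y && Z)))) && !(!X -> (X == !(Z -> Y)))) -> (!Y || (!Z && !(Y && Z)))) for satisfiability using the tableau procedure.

Initial set: {!((((!X -> (X == !(Z -> Y))) || (!Y || (!Z && !(Y && Z)))) && !(!X -> (X == !(Z -> Y)))) -> (!Y || (!Z && !(Y && Z))))}.
!((((!X -> (X == !(Z -> Y))) || (!Y || (!Z && !(Y && Z)))) && !(!X -> (X == !(Z -> Y)))) -> (!Y || (!Z && !(Y && Z)))): α-rule — add (((!X -> (X == !(Z -> Y))) || (!Y || (!Z && !(Y && Z)))) && !(!X -> (X == !(Z -> Y)))), !(!Y || (!Z && !(Y && Z))).
(((!X -> (X == !(Z -> Y))) || (!Y || (!Z && !(Y && Z)))) && !(!X -> (X == !(Z -> Y)))): α-rule — add ((!X -> (X == !(Z -> Y))) || (!Y || (!Z && !(Y && Z)))), !(!X -> (X == !(Z -> Y))).
!(!Y || (!Z && !(Y && Z))): α-rule — add !!Y, !(!Z && !(Y && Z)).
!(!X -> (X == !(Z -> Y))): α-rule — add !X, !(X == !(Z -> Y)).
((!X -> (X == !(Z -> Y))) || (!Y || (!Z && !(Y && Z)))): β-rule — branch into (!X -> (X == !(Z -> Y)))  //  (!Y || (!Z && !(Y && Z))).
  branch 1 (add (!X -> (X == !(Z -> Y)))):
    !(!Z && !(Y && Z)): β-rule — branch into !!Z  //  !!(Y && Z).
      branch 1.1 (add !!Z):
        !(X == !(Z -> Y)): β-rule — branch into X, !!(Z -> Y)  //  !X, !(Z -> Y).
          branch 1.1.1 (add X, !!(Z -> Y)):
            × closes — contains both X and !X.
          branch 1.1.2 (add !X, !(Z -> Y)):
            !(Z -> Y): α-rule — add Z, !Y.
            × closes — contains both Y and !Y.
      branch 1.2 (add !!(Y && Z)):
        !!(Y && Z): α-rule — add Y, Z.
        !(X == !(Z -> Y)): β-rule — branch into X, !!(Z -> Y)  //  !X, !(Z -> Y).
          branch 1.2.1 (add X, !!(Z -> Y)):
            × closes — contains both X and !X.
          branch 1.2.2 (add !X, !(Z -> Y)):
            !(Z -> Y): α-rule — add Z, !Y.
            × closes — contains both Y and !Y.
  branch 2 (add (!Y || (!Z && !(Y && Z)))):
    !(!Z && !(Y && Z)): β-rule — branch into !!Z  //  !!(Y && Z).
      branch 2.1 (add !!Z):
        !(X == !(Z -> Y)): β-rule — branch into X, !!(Z -> Y)  //  !X, !(Z -> Y).
          branch 2.1.1 (add X, !!(Z -> Y)):
            × closes — contains both X and !X.
          branch 2.1.2 (add !X, !(Z -> Y)):
            !(Z -> Y): α-rule — add Z, !Y.
            × closes — contains both Y and !Y.
      branch 2.2 (add !!(Y && Z)):
        !!(Y && Z): α-rule — add Y, Z.
        !(X == !(Z -> Y)): β-rule — branch into X, !!(Z -> Y)  //  !X, !(Z -> Y).
          branch 2.2.1 (add X, !!(Z -> Y)):
            × closes — contains both X and !X.
          branch 2.2.2 (add !X, !(Z -> Y)):
            !(Z -> Y): α-rule — add Z, !Y.
            × closes — contains both Y and !Y.
All 8 branches close.
Every branch closed; the formula is unsatisfiable.

Unsatisfiable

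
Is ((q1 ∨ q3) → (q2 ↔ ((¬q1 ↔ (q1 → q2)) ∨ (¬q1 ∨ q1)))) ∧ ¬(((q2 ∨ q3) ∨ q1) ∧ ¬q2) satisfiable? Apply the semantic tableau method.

Initial set: {(((q1 ∨ q3) → (q2 ↔ ((¬q1 ↔ (q1 → q2)) ∨ (¬q1 ∨ q1)))) ∧ ¬(((q2 ∨ q3) ∨ q1) ∧ ¬q2))}.
(((q1 ∨ q3) → (q2 ↔ ((¬q1 ↔ (q1 → q2)) ∨ (¬q1 ∨ q1)))) ∧ ¬(((q2 ∨ q3) ∨ q1) ∧ ¬q2)): α-rule — add ((q1 ∨ q3) → (q2 ↔ ((¬q1 ↔ (q1 → q2)) ∨ (¬q1 ∨ q1)))), ¬(((q2 ∨ q3) ∨ q1) ∧ ¬q2).
((q1 ∨ q3) → (q2 ↔ ((¬q1 ↔ (q1 → q2)) ∨ (¬q1 ∨ q1)))): β-rule — branch into ¬(q1 ∨ q3)  //  (q2 ↔ ((¬q1 ↔ (q1 → q2)) ∨ (¬q1 ∨ q1))).
  branch 1 (add ¬(q1 ∨ q3)):
    ¬(q1 ∨ q3): α-rule — add ¬q1, ¬q3.
    ¬(((q2 ∨ q3) ∨ q1) ∧ ¬q2): β-rule — branch into ¬((q2 ∨ q3) ∨ q1)  //  ¬¬q2.
      branch 1.1 (add ¬((q2 ∨ q3) ∨ q1)):
        ¬((q2 ∨ q3) ∨ q1): α-rule — add ¬(q2 ∨ q3), ¬q1.
        ¬(q2 ∨ q3): α-rule — add ¬q2, ¬q3.
        ○ open, literals {q1=false, q2=false, q3=false}.
      branch 1.2 (add ¬¬q2):
        ○ open, literals {q1=false, q2=true, q3=false}.
  branch 2 (add (q2 ↔ ((¬q1 ↔ (q1 → q2)) ∨ (¬q1 ∨ q1)))):
    ¬(((q2 ∨ q3) ∨ q1) ∧ ¬q2): β-rule — branch into ¬((q2 ∨ q3) ∨ q1)  //  ¬¬q2.
      branch 2.1 (add ¬((q2 ∨ q3) ∨ q1)):
        ¬((q2 ∨ q3) ∨ q1): α-rule — add ¬(q2 ∨ q3), ¬q1.
        ¬(q2 ∨ q3): α-rule — add ¬q2, ¬q3.
        (q2 ↔ ((¬q1 ↔ (q1 → q2)) ∨ (¬q1 ∨ q1))): β-rule — branch into q2, ((¬q1 ↔ (q1 → q2)) ∨ (¬q1 ∨ q1))  //  ¬q2, ¬((¬q1 ↔ (q1 → q2)) ∨ (¬q1 ∨ q1)).
          branch 2.1.1 (add q2, ((¬q1 ↔ (q1 → q2)) ∨ (¬q1 ∨ q1))):
            × closes — contains both q2 and ¬q2.
          branch 2.1.2 (add ¬q2, ¬((¬q1 ↔ (q1 → q2)) ∨ (¬q1 ∨ q1))):
            ¬((¬q1 ↔ (q1 → q2)) ∨ (¬q1 ∨ q1)): α-rule — add ¬(¬q1 ↔ (q1 → q2)), ¬(¬q1 ∨ q1).
            ¬(¬q1 ∨ q1): α-rule — add ¬¬q1, ¬q1.
            × closes — contains both q1 and ¬q1.
      branch 2.2 (add ¬¬q2):
        (q2 ↔ ((¬q1 ↔ (q1 → q2)) ∨ (¬q1 ∨ q1))): β-rule — branch into q2, ((¬q1 ↔ (q1 → q2)) ∨ (¬q1 ∨ q1))  //  ¬q2, ¬((¬q1 ↔ (q1 → q2)) ∨ (¬q1 ∨ q1)).
          branch 2.2.1 (add q2, ((¬q1 ↔ (q1 → q2)) ∨ (¬q1 ∨ q1))):
            ((¬q1 ↔ (q1 → q2)) ∨ (¬q1 ∨ q1)): β-rule — branch into (¬q1 ↔ (q1 → q2))  //  (¬q1 ∨ q1).
              branch 2.2.1.1 (add (¬q1 ↔ (q1 → q2))):
                (¬q1 ↔ (q1 → q2)): β-rule — branch into ¬q1, (q1 → q2)  //  ¬¬q1, ¬(q1 → q2).
                  branch 2.2.1.1.1 (add ¬q1, (q1 → q2)):
                    (q1 → q2): β-rule — branch into ¬q1  //  q2.
                      branch 2.2.1.1.1.1 (add ¬q1):
                        ○ open, literals {q1=false, q2=true}.
                      branch 2.2.1.1.1.2 (add q2):
                        ○ open, literals {q1=false, q2=true}.
                  branch 2.2.1.1.2 (add ¬¬q1, ¬(q1 → q2)):
                    ¬(q1 → q2): α-rule — add q1, ¬q2.
                    × closes — contains both q2 and ¬q2.
              branch 2.2.1.2 (add (¬q1 ∨ q1)):
                (¬q1 ∨ q1): β-rule — branch into ¬q1  //  q1.
                  branch 2.2.1.2.1 (add ¬q1):
                    ○ open, literals {q1=false, q2=true}.
                  branch 2.2.1.2.2 (add q1):
                    ○ open, literals {q1=true, q2=true}.
          branch 2.2.2 (add ¬q2, ¬((¬q1 ↔ (q1 → q2)) ∨ (¬q1 ∨ q1))):
            × closes — contains both q2 and ¬q2.
4 branches closed, 6 open.
An open branch gives a satisfying assignment: q1=false, q2=false, q3=false.

Satisfiable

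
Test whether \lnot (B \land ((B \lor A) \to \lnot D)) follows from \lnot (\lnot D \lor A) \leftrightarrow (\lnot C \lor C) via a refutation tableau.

Initial set: {T (\lnot (\lnot D \lor A) \leftrightarrow (\lnot C \lor C)); F \lnot (B \land ((B \lor A) \to \lnot D))}.
F \lnot (B \land ((B \lor A) \to \lnot D)): α-rule — add T B, T ((B \lor A) \to \lnot D).
T (\lnot (\lnot D \lor A) \leftrightarrow (\lnot C \lor C)): β-rule — branch into T \lnot (\lnot D \lor A), T (\lnot C \lor C)  //  F \lnot (\lnot D \lor A), F (\lnot C \lor C).
  branch 1 (add T \lnot (\lnot D \lor A), T (\lnot C \lor C)):
    T \lnot (\lnot D \lor A): α-rule — add F \lnot D, F A.
    T ((B \lor A) \to \lnot D): β-rule — branch into F (B \lor A)  //  T \lnot D.
      branch 1.1 (add F (B \lor A)):
        F (B \lor A): α-rule — add F B, F A.
        × closes — contains both B and \lnot B.
      branch 1.2 (add T \lnot D):
        × closes — contains both D and \lnot D.
  branch 2 (add F \lnot (\lnot D \lor A), F (\lnot C \lor C)):
    F (\lnot C \lor C): α-rule — add F \lnot C, F C.
    × closes — contains both C and \lnot C.
All 3 branches close.
Every branch closed, so the premises entail the conclusion.

Yes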